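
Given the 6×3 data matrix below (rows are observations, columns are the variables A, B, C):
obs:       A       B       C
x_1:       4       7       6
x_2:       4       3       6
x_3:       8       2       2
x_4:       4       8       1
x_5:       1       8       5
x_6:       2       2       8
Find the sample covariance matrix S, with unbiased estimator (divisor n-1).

Step 1 — column means:
  mean(A) = (4 + 4 + 8 + 4 + 1 + 2) / 6 = 23/6 = 3.8333
  mean(B) = (7 + 3 + 2 + 8 + 8 + 2) / 6 = 30/6 = 5
  mean(C) = (6 + 6 + 2 + 1 + 5 + 8) / 6 = 28/6 = 4.6667

Step 2 — sample covariance S[i,j] = (1/(n-1)) · Σ_k (x_{k,i} - mean_i) · (x_{k,j} - mean_j), with n-1 = 5.
  S[A,A] = ((0.1667)·(0.1667) + (0.1667)·(0.1667) + (4.1667)·(4.1667) + (0.1667)·(0.1667) + (-2.8333)·(-2.8333) + (-1.8333)·(-1.8333)) / 5 = 28.8333/5 = 5.7667
  S[A,B] = ((0.1667)·(2) + (0.1667)·(-2) + (4.1667)·(-3) + (0.1667)·(3) + (-2.8333)·(3) + (-1.8333)·(-3)) / 5 = -15/5 = -3
  S[A,C] = ((0.1667)·(1.3333) + (0.1667)·(1.3333) + (4.1667)·(-2.6667) + (0.1667)·(-3.6667) + (-2.8333)·(0.3333) + (-1.8333)·(3.3333)) / 5 = -18.3333/5 = -3.6667
  S[B,B] = ((2)·(2) + (-2)·(-2) + (-3)·(-3) + (3)·(3) + (3)·(3) + (-3)·(-3)) / 5 = 44/5 = 8.8
  S[B,C] = ((2)·(1.3333) + (-2)·(1.3333) + (-3)·(-2.6667) + (3)·(-3.6667) + (3)·(0.3333) + (-3)·(3.3333)) / 5 = -12/5 = -2.4
  S[C,C] = ((1.3333)·(1.3333) + (1.3333)·(1.3333) + (-2.6667)·(-2.6667) + (-3.6667)·(-3.6667) + (0.3333)·(0.3333) + (3.3333)·(3.3333)) / 5 = 35.3333/5 = 7.0667

S is symmetric (S[j,i] = S[i,j]). Assembling:

S = [[5.7667, -3, -3.6667],
 [-3, 8.8, -2.4],
 [-3.6667, -2.4, 7.0667]]


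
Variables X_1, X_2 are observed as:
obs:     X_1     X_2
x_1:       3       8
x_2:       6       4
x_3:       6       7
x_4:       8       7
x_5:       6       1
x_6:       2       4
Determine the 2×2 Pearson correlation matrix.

Step 1 — column means:
  mean(X_1) = (3 + 6 + 6 + 8 + 6 + 2) / 6 = 31/6 = 5.1667
  mean(X_2) = (8 + 4 + 7 + 7 + 1 + 4) / 6 = 31/6 = 5.1667

Step 2 — sample variances and covariances s[i,j] = (1/(n-1)) · Σ_k (x_{k,i} - mean_i) · (x_{k,j} - mean_j), with n-1 = 5:
  s[X_1,X_1] = ((-2.1667)·(-2.1667) + (0.8333)·(0.8333) + (0.8333)·(0.8333) + (2.8333)·(2.8333) + (0.8333)·(0.8333) + (-3.1667)·(-3.1667)) / 5 = 24.8333/5 = 4.9667
  s[X_1,X_2] = ((-2.1667)·(2.8333) + (0.8333)·(-1.1667) + (0.8333)·(1.8333) + (2.8333)·(1.8333) + (0.8333)·(-4.1667) + (-3.1667)·(-1.1667)) / 5 = -0.1667/5 = -0.0333
  s[X_2,X_2] = ((2.8333)·(2.8333) + (-1.1667)·(-1.1667) + (1.8333)·(1.8333) + (1.8333)·(1.8333) + (-4.1667)·(-4.1667) + (-1.1667)·(-1.1667)) / 5 = 34.8333/5 = 6.9667
  Sample standard deviations s_i = √(s[i,i]):
  s(X_1) = √(4.9667) = 2.2286
  s(X_2) = √(6.9667) = 2.6394

Step 3 — r_{ij} = s_{ij} / (s_i · s_j):
  r[X_1,X_1] = 1 (diagonal).
  r[X_1,X_2] = -0.0333 / (2.2286 · 2.6394) = -0.0333 / 5.8823 = -0.0057
  r[X_2,X_2] = 1 (diagonal).

R is symmetric with unit diagonal. Assembling:

R = [[1, -0.0057],
 [-0.0057, 1]]


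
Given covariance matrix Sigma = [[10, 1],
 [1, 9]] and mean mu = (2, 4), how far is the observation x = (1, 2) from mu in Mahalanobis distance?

Step 1 — centre the observation: (x - mu) = (-1, -2).

Step 2 — invert Sigma. det(Sigma) = 10·9 - (1)² = 89.
  Sigma^{-1} = (1/det) · [[d, -b], [-b, a]] = [[0.1011, -0.0112],
 [-0.0112, 0.1124]].

Step 3 — form the quadratic (x - mu)^T · Sigma^{-1} · (x - mu):
  Sigma^{-1} · (x - mu) = (-0.0787, -0.2135).
  (x - mu)^T · [Sigma^{-1} · (x - mu)] = (-1)·(-0.0787) + (-2)·(-0.2135) = 0.5056.

Step 4 — take square root: d = √(0.5056) ≈ 0.7111.

d(x, mu) = √(0.5056) ≈ 0.7111


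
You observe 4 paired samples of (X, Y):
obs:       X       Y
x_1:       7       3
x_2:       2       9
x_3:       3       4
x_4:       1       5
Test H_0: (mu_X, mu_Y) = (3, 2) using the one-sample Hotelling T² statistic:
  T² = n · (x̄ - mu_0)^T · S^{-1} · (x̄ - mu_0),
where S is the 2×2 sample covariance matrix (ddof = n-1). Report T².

Step 1 — sample mean vector:
  mean(X) = (7 + 2 + 3 + 1) / 4 = 13/4 = 3.25
  mean(Y) = (3 + 9 + 4 + 5) / 4 = 21/4 = 5.25
  x̄ = (3.25, 5.25),  deviation x̄ - mu_0 = (3.25, 5.25) - (3, 2) = (0.25, 3.25).

Step 2 — sample covariance matrix, S[i,j] = (1/(n-1)) · Σ_k (x_{k,i} - mean_i) · (x_{k,j} - mean_j), divisor n-1 = 3:
  S[X,X] = ((3.75)·(3.75) + (-1.25)·(-1.25) + (-0.25)·(-0.25) + (-2.25)·(-2.25)) / 3 = 20.75/3 = 6.9167
  S[X,Y] = ((3.75)·(-2.25) + (-1.25)·(3.75) + (-0.25)·(-1.25) + (-2.25)·(-0.25)) / 3 = -12.25/3 = -4.0833
  S[Y,Y] = ((-2.25)·(-2.25) + (3.75)·(3.75) + (-1.25)·(-1.25) + (-0.25)·(-0.25)) / 3 = 20.75/3 = 6.9167
  S = [[6.9167, -4.0833],
 [-4.0833, 6.9167]].

Step 3 — invert S. det(S) = 6.9167·6.9167 - (-4.0833)² = 31.1667.
  S^{-1} = (1/det) · [[d, -b], [-b, a]] = [[0.2219, 0.131],
 [0.131, 0.2219]].

Step 4 — quadratic form (x̄ - mu_0)^T · S^{-1} · (x̄ - mu_0):
  S^{-1} · (x̄ - mu_0) = (0.4813, 0.754),
  (x̄ - mu_0)^T · [...] = (0.25)·(0.4813) + (3.25)·(0.754) = 2.5709.

Step 5 — scale by n: T² = 4 · 2.5709 = 10.2834.

T² ≈ 10.2834


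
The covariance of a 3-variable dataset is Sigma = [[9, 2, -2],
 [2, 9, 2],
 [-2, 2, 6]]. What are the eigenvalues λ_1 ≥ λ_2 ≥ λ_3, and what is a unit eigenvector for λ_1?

Step 1 — characteristic polynomial p(λ) = det(λI - Sigma) = λ³ - tr·λ² + c_1·λ - det, where tr = trace, c_1 = sum of the principal 2×2 minors, det = det(Sigma):
  tr = 9 + 9 + 6 = 24,
  c_1 = (9·9 - (2)²) + (9·6 - (-2)²) + (9·6 - (2)²) = 77 + 50 + 50 = 177,
  det = 9·(9·6 - (2)²) - (2)·((2)·6 - (2)·(-2)) + (-2)·((2)·(2) - 9·(-2)) = 9·(50) - (2)·(16) + (-2)·(22) = 374.
  So p(λ) = λ³ - 24λ² + 177λ - 374.
Step 2 — look for an integer root (rational root theorem: any rational root is an integer divisor of 374). Testing λ = 11:
  p(11) = 1331 - 2904 + 1947 - 374 = 0  ✓
  Dividing out (λ - 11): p(λ) = (λ - 11)(λ² - 13λ + 34).
Step 3 — remaining eigenvalues from the quadratic λ² - 13λ + 34 = 0:
  Δ = 13² - 4·34 = 169 - 136 = 33,  λ = (13 ± √33)/2 = (13 ± 5.7446)/2 ≈ 9.3723 or 3.6277.
  Sorted: λ_1 = 11,  λ_2 = 9.3723,  λ_3 = 3.6277  (check: sum = 24 = tr ✓).

Step 4 — unit eigenvector for λ_1 = 11: v spans the null space of (Sigma - λ_1 I), whose rows are
  r_1 = (-2, 2, -2),  r_2 = (2, -2, 2),  r_3 = (-2, 2, -5).
  v is orthogonal to every row, so take v ∝ r_1 × r_3 = ((2)·(-5) - (-2)·(2), (-2)·(-2) - (-2)·(-5), (-2)·(2) - (2)·(-2)) = (-6, -6, 0).
  Rescale (divide by 6; multiply by -1 so the first nonzero entry is positive): u = (1, 1, 0).
  ||u|| = √((1)² + (1)² + (0)²) = √(2) ≈ 1.4142,  v_1 = u/||u|| ≈ (0.7071, 0.7071, 0) (||v_1|| = 1).

λ_1 = 11,  λ_2 = 9.3723,  λ_3 = 3.6277;  v_1 ≈ (0.7071, 0.7071, 0)


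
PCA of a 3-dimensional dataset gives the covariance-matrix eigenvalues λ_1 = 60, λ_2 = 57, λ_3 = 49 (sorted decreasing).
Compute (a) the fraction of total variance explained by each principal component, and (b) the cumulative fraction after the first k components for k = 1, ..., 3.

Step 1 — total variance = trace(Sigma) = Σ λ_i = 60 + 57 + 49 = 166.

Step 2 — fraction explained by component i = λ_i / Σ λ:
  PC1: 60/166 = 0.3614
  PC2: 57/166 = 0.3434
  PC3: 49/166 = 0.2952

Step 3 — cumulative fraction after k components = (λ_1 + ... + λ_k) / Σ λ:
  k = 1: 60/166 = 0.3614
  k = 2: (60 + 57)/166 = 117/166 = 0.7048
  k = 3: (60 + 57 + 49)/166 = 166/166 = 1

Summary (fraction, with percent):

explained: PC1 0.3614 (36.14%), PC2 0.3434 (34.34%), PC3 0.2952 (29.52%);  cumulative: 0.3614, 0.7048, 1


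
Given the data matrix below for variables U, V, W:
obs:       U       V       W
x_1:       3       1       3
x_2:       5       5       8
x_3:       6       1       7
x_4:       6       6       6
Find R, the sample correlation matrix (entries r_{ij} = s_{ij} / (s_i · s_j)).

Step 1 — column means:
  mean(U) = (3 + 5 + 6 + 6) / 4 = 20/4 = 5
  mean(V) = (1 + 5 + 1 + 6) / 4 = 13/4 = 3.25
  mean(W) = (3 + 8 + 7 + 6) / 4 = 24/4 = 6

Step 2 — sample variances and covariances s[i,j] = (1/(n-1)) · Σ_k (x_{k,i} - mean_i) · (x_{k,j} - mean_j), with n-1 = 3:
  s[U,U] = ((-2)·(-2) + (0)·(0) + (1)·(1) + (1)·(1)) / 3 = 6/3 = 2
  s[U,V] = ((-2)·(-2.25) + (0)·(1.75) + (1)·(-2.25) + (1)·(2.75)) / 3 = 5/3 = 1.6667
  s[U,W] = ((-2)·(-3) + (0)·(2) + (1)·(1) + (1)·(0)) / 3 = 7/3 = 2.3333
  s[V,V] = ((-2.25)·(-2.25) + (1.75)·(1.75) + (-2.25)·(-2.25) + (2.75)·(2.75)) / 3 = 20.75/3 = 6.9167
  s[V,W] = ((-2.25)·(-3) + (1.75)·(2) + (-2.25)·(1) + (2.75)·(0)) / 3 = 8/3 = 2.6667
  s[W,W] = ((-3)·(-3) + (2)·(2) + (1)·(1) + (0)·(0)) / 3 = 14/3 = 4.6667
  Sample standard deviations s_i = √(s[i,i]):
  s(U) = √(2) = 1.4142
  s(V) = √(6.9167) = 2.63
  s(W) = √(4.6667) = 2.1602

Step 3 — r_{ij} = s_{ij} / (s_i · s_j):
  r[U,U] = 1 (diagonal).
  r[U,V] = 1.6667 / (1.4142 · 2.63) = 1.6667 / 3.7193 = 0.4481
  r[U,W] = 2.3333 / (1.4142 · 2.1602) = 2.3333 / 3.0551 = 0.7638
  r[V,V] = 1 (diagonal).
  r[V,W] = 2.6667 / (2.63 · 2.1602) = 2.6667 / 5.6814 = 0.4694
  r[W,W] = 1 (diagonal).

R is symmetric with unit diagonal. Assembling:

R = [[1, 0.4481, 0.7638],
 [0.4481, 1, 0.4694],
 [0.7638, 0.4694, 1]]


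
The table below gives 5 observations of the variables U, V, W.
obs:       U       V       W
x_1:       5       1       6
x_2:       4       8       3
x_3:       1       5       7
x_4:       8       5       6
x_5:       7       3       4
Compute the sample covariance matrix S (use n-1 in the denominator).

Step 1 — column means:
  mean(U) = (5 + 4 + 1 + 8 + 7) / 5 = 25/5 = 5
  mean(V) = (1 + 8 + 5 + 5 + 3) / 5 = 22/5 = 4.4
  mean(W) = (6 + 3 + 7 + 6 + 4) / 5 = 26/5 = 5.2

Step 2 — sample covariance S[i,j] = (1/(n-1)) · Σ_k (x_{k,i} - mean_i) · (x_{k,j} - mean_j), with n-1 = 4.
  S[U,U] = ((0)·(0) + (-1)·(-1) + (-4)·(-4) + (3)·(3) + (2)·(2)) / 4 = 30/4 = 7.5
  S[U,V] = ((0)·(-3.4) + (-1)·(3.6) + (-4)·(0.6) + (3)·(0.6) + (2)·(-1.4)) / 4 = -7/4 = -1.75
  S[U,W] = ((0)·(0.8) + (-1)·(-2.2) + (-4)·(1.8) + (3)·(0.8) + (2)·(-1.2)) / 4 = -5/4 = -1.25
  S[V,V] = ((-3.4)·(-3.4) + (3.6)·(3.6) + (0.6)·(0.6) + (0.6)·(0.6) + (-1.4)·(-1.4)) / 4 = 27.2/4 = 6.8
  S[V,W] = ((-3.4)·(0.8) + (3.6)·(-2.2) + (0.6)·(1.8) + (0.6)·(0.8) + (-1.4)·(-1.2)) / 4 = -7.4/4 = -1.85
  S[W,W] = ((0.8)·(0.8) + (-2.2)·(-2.2) + (1.8)·(1.8) + (0.8)·(0.8) + (-1.2)·(-1.2)) / 4 = 10.8/4 = 2.7

S is symmetric (S[j,i] = S[i,j]). Assembling:

S = [[7.5, -1.75, -1.25],
 [-1.75, 6.8, -1.85],
 [-1.25, -1.85, 2.7]]


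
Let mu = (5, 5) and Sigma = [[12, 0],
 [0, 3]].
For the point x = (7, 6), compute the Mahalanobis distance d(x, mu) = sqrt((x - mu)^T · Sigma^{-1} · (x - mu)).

Step 1 — centre the observation: (x - mu) = (2, 1).

Step 2 — invert Sigma. det(Sigma) = 12·3 - (0)² = 36.
  Sigma^{-1} = (1/det) · [[d, -b], [-b, a]] = [[0.0833, 0],
 [0, 0.3333]].

Step 3 — form the quadratic (x - mu)^T · Sigma^{-1} · (x - mu):
  Sigma^{-1} · (x - mu) = (0.1667, 0.3333).
  (x - mu)^T · [Sigma^{-1} · (x - mu)] = (2)·(0.1667) + (1)·(0.3333) = 0.6667.

Step 4 — take square root: d = √(0.6667) ≈ 0.8165.

d(x, mu) = √(0.6667) ≈ 0.8165


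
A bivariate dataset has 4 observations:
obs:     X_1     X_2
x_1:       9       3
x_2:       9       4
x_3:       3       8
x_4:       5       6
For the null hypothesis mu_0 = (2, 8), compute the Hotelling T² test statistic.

Step 1 — sample mean vector:
  mean(X_1) = (9 + 9 + 3 + 5) / 4 = 26/4 = 6.5
  mean(X_2) = (3 + 4 + 8 + 6) / 4 = 21/4 = 5.25
  x̄ = (6.5, 5.25),  deviation x̄ - mu_0 = (6.5, 5.25) - (2, 8) = (4.5, -2.75).

Step 2 — sample covariance matrix, S[i,j] = (1/(n-1)) · Σ_k (x_{k,i} - mean_i) · (x_{k,j} - mean_j), divisor n-1 = 3:
  S[X_1,X_1] = ((2.5)·(2.5) + (2.5)·(2.5) + (-3.5)·(-3.5) + (-1.5)·(-1.5)) / 3 = 27/3 = 9
  S[X_1,X_2] = ((2.5)·(-2.25) + (2.5)·(-1.25) + (-3.5)·(2.75) + (-1.5)·(0.75)) / 3 = -19.5/3 = -6.5
  S[X_2,X_2] = ((-2.25)·(-2.25) + (-1.25)·(-1.25) + (2.75)·(2.75) + (0.75)·(0.75)) / 3 = 14.75/3 = 4.9167
  S = [[9, -6.5],
 [-6.5, 4.9167]].

Step 3 — invert S. det(S) = 9·4.9167 - (-6.5)² = 2.
  S^{-1} = (1/det) · [[d, -b], [-b, a]] = [[2.4583, 3.25],
 [3.25, 4.5]].

Step 4 — quadratic form (x̄ - mu_0)^T · S^{-1} · (x̄ - mu_0):
  S^{-1} · (x̄ - mu_0) = (2.125, 2.25),
  (x̄ - mu_0)^T · [...] = (4.5)·(2.125) + (-2.75)·(2.25) = 3.375.

Step 5 — scale by n: T² = 4 · 3.375 = 13.5.

T² ≈ 13.5


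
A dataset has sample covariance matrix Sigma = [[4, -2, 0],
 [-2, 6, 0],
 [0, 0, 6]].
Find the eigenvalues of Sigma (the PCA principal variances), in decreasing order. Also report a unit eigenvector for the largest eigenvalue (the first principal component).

Step 1 — characteristic polynomial p(λ) = det(λI - Sigma) = λ³ - tr·λ² + c_1·λ - det, where tr = trace, c_1 = sum of the principal 2×2 minors, det = det(Sigma):
  tr = 4 + 6 + 6 = 16,
  c_1 = (4·6 - (-2)²) + (4·6 - (0)²) + (6·6 - (0)²) = 20 + 24 + 36 = 80,
  det = 4·(6·6 - (0)²) - (-2)·((-2)·6 - (0)·(0)) + (0)·((-2)·(0) - 6·(0)) = 4·(36) - (-2)·(-12) + (0)·(0) = 120.
  So p(λ) = λ³ - 16λ² + 80λ - 120.
Step 2 — look for an integer root (rational root theorem: any rational root is an integer divisor of 120). Testing λ = 6:
  p(6) = 216 - 576 + 480 - 120 = 0  ✓
  Dividing out (λ - 6): p(λ) = (λ - 6)(λ² - 10λ + 20).
Step 3 — remaining eigenvalues from the quadratic λ² - 10λ + 20 = 0:
  Δ = 10² - 4·20 = 100 - 80 = 20,  λ = (10 ± √20)/2 = (10 ± 4.4721)/2 ≈ 7.2361 or 2.7639.
  Sorted: λ_1 = 7.2361,  λ_2 = 6,  λ_3 = 2.7639  (check: sum = 16 = tr ✓).

Step 4 — unit eigenvector for λ_1 ≈ 7.2361: v spans the null space of (Sigma - λ_1 I), whose rows are
  r_1 = (-3.2361, -2, 0),  r_2 = (-2, -1.2361, 0),  r_3 = (0, 0, -1.2361).
  v is orthogonal to every row, so take v ∝ r_1 × r_3 = ((-2)·(-1.2361) - (0)·(0), (0)·(0) - (-3.2361)·(-1.2361), (-3.2361)·(0) - (-2)·(0)) ≈ (2.4721, -4, 0).
  Let u = (2.4721, -4, 0).
  ||u|| = √((2.4721)² + (-4)² + (0)²) = √(22.1115) ≈ 4.7023,  v_1 = u/||u|| ≈ (0.5257, -0.8507, 0) (||v_1|| = 1).

λ_1 = 7.2361,  λ_2 = 6,  λ_3 = 2.7639;  v_1 ≈ (0.5257, -0.8507, 0)


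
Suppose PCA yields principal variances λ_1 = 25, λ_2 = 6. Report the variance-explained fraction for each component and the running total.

Step 1 — total variance = trace(Sigma) = Σ λ_i = 25 + 6 = 31.

Step 2 — fraction explained by component i = λ_i / Σ λ:
  PC1: 25/31 = 0.8065
  PC2: 6/31 = 0.1935

Step 3 — cumulative fraction after k components = (λ_1 + ... + λ_k) / Σ λ:
  k = 1: 25/31 = 0.8065
  k = 2: (25 + 6)/31 = 31/31 = 1

Summary (fraction, with percent):

explained: PC1 0.8065 (80.65%), PC2 0.1935 (19.35%);  cumulative: 0.8065, 1


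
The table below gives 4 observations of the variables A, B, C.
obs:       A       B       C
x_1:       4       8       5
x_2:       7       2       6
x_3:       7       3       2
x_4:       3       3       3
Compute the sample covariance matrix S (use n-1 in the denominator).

Step 1 — column means:
  mean(A) = (4 + 7 + 7 + 3) / 4 = 21/4 = 5.25
  mean(B) = (8 + 2 + 3 + 3) / 4 = 16/4 = 4
  mean(C) = (5 + 6 + 2 + 3) / 4 = 16/4 = 4

Step 2 — sample covariance S[i,j] = (1/(n-1)) · Σ_k (x_{k,i} - mean_i) · (x_{k,j} - mean_j), with n-1 = 3.
  S[A,A] = ((-1.25)·(-1.25) + (1.75)·(1.75) + (1.75)·(1.75) + (-2.25)·(-2.25)) / 3 = 12.75/3 = 4.25
  S[A,B] = ((-1.25)·(4) + (1.75)·(-2) + (1.75)·(-1) + (-2.25)·(-1)) / 3 = -8/3 = -2.6667
  S[A,C] = ((-1.25)·(1) + (1.75)·(2) + (1.75)·(-2) + (-2.25)·(-1)) / 3 = 1/3 = 0.3333
  S[B,B] = ((4)·(4) + (-2)·(-2) + (-1)·(-1) + (-1)·(-1)) / 3 = 22/3 = 7.3333
  S[B,C] = ((4)·(1) + (-2)·(2) + (-1)·(-2) + (-1)·(-1)) / 3 = 3/3 = 1
  S[C,C] = ((1)·(1) + (2)·(2) + (-2)·(-2) + (-1)·(-1)) / 3 = 10/3 = 3.3333

S is symmetric (S[j,i] = S[i,j]). Assembling:

S = [[4.25, -2.6667, 0.3333],
 [-2.6667, 7.3333, 1],
 [0.3333, 1, 3.3333]]


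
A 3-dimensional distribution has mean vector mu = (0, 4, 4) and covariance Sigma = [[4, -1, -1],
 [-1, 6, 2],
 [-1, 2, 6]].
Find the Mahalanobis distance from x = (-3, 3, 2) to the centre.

Step 1 — centre the observation: (x - mu) = (-3, -1, -2).

Step 2 — invert Sigma (cofactor / det for 3×3, or solve directly):
  Sigma^{-1} = [[0.2667, 0.0333, 0.0333],
 [0.0333, 0.1917, -0.0583],
 [0.0333, -0.0583, 0.1917]].

Step 3 — form the quadratic (x - mu)^T · Sigma^{-1} · (x - mu):
  Sigma^{-1} · (x - mu) = (-0.9, -0.175, -0.425).
  (x - mu)^T · [Sigma^{-1} · (x - mu)] = (-3)·(-0.9) + (-1)·(-0.175) + (-2)·(-0.425) = 3.725.

Step 4 — take square root: d = √(3.725) ≈ 1.93.

d(x, mu) = √(3.725) ≈ 1.93


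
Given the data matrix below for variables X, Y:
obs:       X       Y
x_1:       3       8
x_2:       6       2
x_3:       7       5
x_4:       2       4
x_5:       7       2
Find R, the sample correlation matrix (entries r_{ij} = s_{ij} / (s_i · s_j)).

Step 1 — column means:
  mean(X) = (3 + 6 + 7 + 2 + 7) / 5 = 25/5 = 5
  mean(Y) = (8 + 2 + 5 + 4 + 2) / 5 = 21/5 = 4.2

Step 2 — sample variances and covariances s[i,j] = (1/(n-1)) · Σ_k (x_{k,i} - mean_i) · (x_{k,j} - mean_j), with n-1 = 4:
  s[X,X] = ((-2)·(-2) + (1)·(1) + (2)·(2) + (-3)·(-3) + (2)·(2)) / 4 = 22/4 = 5.5
  s[X,Y] = ((-2)·(3.8) + (1)·(-2.2) + (2)·(0.8) + (-3)·(-0.2) + (2)·(-2.2)) / 4 = -12/4 = -3
  s[Y,Y] = ((3.8)·(3.8) + (-2.2)·(-2.2) + (0.8)·(0.8) + (-0.2)·(-0.2) + (-2.2)·(-2.2)) / 4 = 24.8/4 = 6.2
  Sample standard deviations s_i = √(s[i,i]):
  s(X) = √(5.5) = 2.3452
  s(Y) = √(6.2) = 2.49

Step 3 — r_{ij} = s_{ij} / (s_i · s_j):
  r[X,X] = 1 (diagonal).
  r[X,Y] = -3 / (2.3452 · 2.49) = -3 / 5.8395 = -0.5137
  r[Y,Y] = 1 (diagonal).

R is symmetric with unit diagonal. Assembling:

R = [[1, -0.5137],
 [-0.5137, 1]]


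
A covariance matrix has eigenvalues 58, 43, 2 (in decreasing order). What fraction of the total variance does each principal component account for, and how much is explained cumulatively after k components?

Step 1 — total variance = trace(Sigma) = Σ λ_i = 58 + 43 + 2 = 103.

Step 2 — fraction explained by component i = λ_i / Σ λ:
  PC1: 58/103 = 0.5631
  PC2: 43/103 = 0.4175
  PC3: 2/103 = 0.0194

Step 3 — cumulative fraction after k components = (λ_1 + ... + λ_k) / Σ λ:
  k = 1: 58/103 = 0.5631
  k = 2: (58 + 43)/103 = 101/103 = 0.9806
  k = 3: (58 + 43 + 2)/103 = 103/103 = 1

Summary (fraction, with percent):

explained: PC1 0.5631 (56.31%), PC2 0.4175 (41.75%), PC3 0.0194 (1.94%);  cumulative: 0.5631, 0.9806, 1


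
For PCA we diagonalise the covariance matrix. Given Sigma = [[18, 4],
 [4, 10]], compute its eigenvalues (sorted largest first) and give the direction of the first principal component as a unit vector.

Step 1 — characteristic polynomial of 2×2 Sigma:
  det(Sigma - λI) = λ² - trace · λ + det = 0.
  trace = 18 + 10 = 28, det = 18·10 - (4)² = 164.
Step 2 — discriminant:
  Δ = trace² - 4·det = 784 - 656 = 128.
Step 3 — eigenvalues:
  λ = (trace ± √Δ)/2 = (28 ± 11.3137)/2,
  λ_1 = 19.6569,  λ_2 = 8.3431.

Step 4 — unit eigenvector for λ_1: solve (Sigma - λ_1 I)v = 0. First row:
  (18 - 19.6569)·v_x + (4)·v_y = 0, i.e. (-1.6569)·v_x + (4)·v_y = 0,
  so v ∝ (b, λ_1 - a) = (4, 1.6569) = u.
  ||u|| = √((4)² + (1.6569)²) = √(18.7452) ≈ 4.3296,
  v_1 = u/||u|| ≈ (0.9239, 0.3827) (||v_1|| = 1).

λ_1 = 19.6569,  λ_2 = 8.3431;  v_1 ≈ (0.9239, 0.3827)


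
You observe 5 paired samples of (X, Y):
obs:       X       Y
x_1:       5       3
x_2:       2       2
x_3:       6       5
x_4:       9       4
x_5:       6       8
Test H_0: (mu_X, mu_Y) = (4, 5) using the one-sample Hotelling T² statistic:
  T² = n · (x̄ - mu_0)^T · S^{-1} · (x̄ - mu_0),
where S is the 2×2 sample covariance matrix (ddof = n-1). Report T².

Step 1 — sample mean vector:
  mean(X) = (5 + 2 + 6 + 9 + 6) / 5 = 28/5 = 5.6
  mean(Y) = (3 + 2 + 5 + 4 + 8) / 5 = 22/5 = 4.4
  x̄ = (5.6, 4.4),  deviation x̄ - mu_0 = (5.6, 4.4) - (4, 5) = (1.6, -0.6).

Step 2 — sample covariance matrix, S[i,j] = (1/(n-1)) · Σ_k (x_{k,i} - mean_i) · (x_{k,j} - mean_j), divisor n-1 = 4:
  S[X,X] = ((-0.6)·(-0.6) + (-3.6)·(-3.6) + (0.4)·(0.4) + (3.4)·(3.4) + (0.4)·(0.4)) / 4 = 25.2/4 = 6.3
  S[X,Y] = ((-0.6)·(-1.4) + (-3.6)·(-2.4) + (0.4)·(0.6) + (3.4)·(-0.4) + (0.4)·(3.6)) / 4 = 9.8/4 = 2.45
  S[Y,Y] = ((-1.4)·(-1.4) + (-2.4)·(-2.4) + (0.6)·(0.6) + (-0.4)·(-0.4) + (3.6)·(3.6)) / 4 = 21.2/4 = 5.3
  S = [[6.3, 2.45],
 [2.45, 5.3]].

Step 3 — invert S. det(S) = 6.3·5.3 - (2.45)² = 27.3875.
  S^{-1} = (1/det) · [[d, -b], [-b, a]] = [[0.1935, -0.0895],
 [-0.0895, 0.23]].

Step 4 — quadratic form (x̄ - mu_0)^T · S^{-1} · (x̄ - mu_0):
  S^{-1} · (x̄ - mu_0) = (0.3633, -0.2812),
  (x̄ - mu_0)^T · [...] = (1.6)·(0.3633) + (-0.6)·(-0.2812) = 0.75.

Step 5 — scale by n: T² = 5 · 0.75 = 3.7499.

T² ≈ 3.7499


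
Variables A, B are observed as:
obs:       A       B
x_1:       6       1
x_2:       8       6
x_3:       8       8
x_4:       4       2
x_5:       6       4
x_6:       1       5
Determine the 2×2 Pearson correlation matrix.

Step 1 — column means:
  mean(A) = (6 + 8 + 8 + 4 + 6 + 1) / 6 = 33/6 = 5.5
  mean(B) = (1 + 6 + 8 + 2 + 4 + 5) / 6 = 26/6 = 4.3333

Step 2 — sample variances and covariances s[i,j] = (1/(n-1)) · Σ_k (x_{k,i} - mean_i) · (x_{k,j} - mean_j), with n-1 = 5:
  s[A,A] = ((0.5)·(0.5) + (2.5)·(2.5) + (2.5)·(2.5) + (-1.5)·(-1.5) + (0.5)·(0.5) + (-4.5)·(-4.5)) / 5 = 35.5/5 = 7.1
  s[A,B] = ((0.5)·(-3.3333) + (2.5)·(1.6667) + (2.5)·(3.6667) + (-1.5)·(-2.3333) + (0.5)·(-0.3333) + (-4.5)·(0.6667)) / 5 = 12/5 = 2.4
  s[B,B] = ((-3.3333)·(-3.3333) + (1.6667)·(1.6667) + (3.6667)·(3.6667) + (-2.3333)·(-2.3333) + (-0.3333)·(-0.3333) + (0.6667)·(0.6667)) / 5 = 33.3333/5 = 6.6667
  Sample standard deviations s_i = √(s[i,i]):
  s(A) = √(7.1) = 2.6646
  s(B) = √(6.6667) = 2.582

Step 3 — r_{ij} = s_{ij} / (s_i · s_j):
  r[A,A] = 1 (diagonal).
  r[A,B] = 2.4 / (2.6646 · 2.582) = 2.4 / 6.8799 = 0.3488
  r[B,B] = 1 (diagonal).

R is symmetric with unit diagonal. Assembling:

R = [[1, 0.3488],
 [0.3488, 1]]


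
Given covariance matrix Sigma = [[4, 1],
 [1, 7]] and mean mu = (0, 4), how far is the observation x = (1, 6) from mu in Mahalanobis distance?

Step 1 — centre the observation: (x - mu) = (1, 2).

Step 2 — invert Sigma. det(Sigma) = 4·7 - (1)² = 27.
  Sigma^{-1} = (1/det) · [[d, -b], [-b, a]] = [[0.2593, -0.037],
 [-0.037, 0.1481]].

Step 3 — form the quadratic (x - mu)^T · Sigma^{-1} · (x - mu):
  Sigma^{-1} · (x - mu) = (0.1852, 0.2593).
  (x - mu)^T · [Sigma^{-1} · (x - mu)] = (1)·(0.1852) + (2)·(0.2593) = 0.7037.

Step 4 — take square root: d = √(0.7037) ≈ 0.8389.

d(x, mu) = √(0.7037) ≈ 0.8389


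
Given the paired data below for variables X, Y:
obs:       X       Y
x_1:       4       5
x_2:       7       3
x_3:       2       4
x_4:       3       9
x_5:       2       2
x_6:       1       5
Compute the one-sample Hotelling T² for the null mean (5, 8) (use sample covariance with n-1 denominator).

Step 1 — sample mean vector:
  mean(X) = (4 + 7 + 2 + 3 + 2 + 1) / 6 = 19/6 = 3.1667
  mean(Y) = (5 + 3 + 4 + 9 + 2 + 5) / 6 = 28/6 = 4.6667
  x̄ = (3.1667, 4.6667),  deviation x̄ - mu_0 = (3.1667, 4.6667) - (5, 8) = (-1.8333, -3.3333).

Step 2 — sample covariance matrix, S[i,j] = (1/(n-1)) · Σ_k (x_{k,i} - mean_i) · (x_{k,j} - mean_j), divisor n-1 = 5:
  S[X,X] = ((0.8333)·(0.8333) + (3.8333)·(3.8333) + (-1.1667)·(-1.1667) + (-0.1667)·(-0.1667) + (-1.1667)·(-1.1667) + (-2.1667)·(-2.1667)) / 5 = 22.8333/5 = 4.5667
  S[X,Y] = ((0.8333)·(0.3333) + (3.8333)·(-1.6667) + (-1.1667)·(-0.6667) + (-0.1667)·(4.3333) + (-1.1667)·(-2.6667) + (-2.1667)·(0.3333)) / 5 = -3.6667/5 = -0.7333
  S[Y,Y] = ((0.3333)·(0.3333) + (-1.6667)·(-1.6667) + (-0.6667)·(-0.6667) + (4.3333)·(4.3333) + (-2.6667)·(-2.6667) + (0.3333)·(0.3333)) / 5 = 29.3333/5 = 5.8667
  S = [[4.5667, -0.7333],
 [-0.7333, 5.8667]].

Step 3 — invert S. det(S) = 4.5667·5.8667 - (-0.7333)² = 26.2533.
  S^{-1} = (1/det) · [[d, -b], [-b, a]] = [[0.2235, 0.0279],
 [0.0279, 0.1739]].

Step 4 — quadratic form (x̄ - mu_0)^T · S^{-1} · (x̄ - mu_0):
  S^{-1} · (x̄ - mu_0) = (-0.5028, -0.631),
  (x̄ - mu_0)^T · [...] = (-1.8333)·(-0.5028) + (-3.3333)·(-0.631) = 3.0252.

Step 5 — scale by n: T² = 6 · 3.0252 = 18.1513.

T² ≈ 18.1513


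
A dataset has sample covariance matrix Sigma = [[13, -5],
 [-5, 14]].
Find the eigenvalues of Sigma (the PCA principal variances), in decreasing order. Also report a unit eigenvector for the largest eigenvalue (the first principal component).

Step 1 — characteristic polynomial of 2×2 Sigma:
  det(Sigma - λI) = λ² - trace · λ + det = 0.
  trace = 13 + 14 = 27, det = 13·14 - (-5)² = 157.
Step 2 — discriminant:
  Δ = trace² - 4·det = 729 - 628 = 101.
Step 3 — eigenvalues:
  λ = (trace ± √Δ)/2 = (27 ± 10.0499)/2,
  λ_1 = 18.5249,  λ_2 = 8.4751.

Step 4 — unit eigenvector for λ_1: solve (Sigma - λ_1 I)v = 0. First row:
  (13 - 18.5249)·v_x + (-5)·v_y = 0, i.e. (-5.5249)·v_x + (-5)·v_y = 0,
  so v ∝ (b, λ_1 - a) = (-5, 5.5249); multiply by -1 so the first entry is positive: u = (5, -5.5249).
  ||u|| = √((5)² + (-5.5249)²) = √(55.5249) ≈ 7.4515,
  v_1 = u/||u|| ≈ (0.671, -0.7415) (||v_1|| = 1).

λ_1 = 18.5249,  λ_2 = 8.4751;  v_1 ≈ (0.671, -0.7415)


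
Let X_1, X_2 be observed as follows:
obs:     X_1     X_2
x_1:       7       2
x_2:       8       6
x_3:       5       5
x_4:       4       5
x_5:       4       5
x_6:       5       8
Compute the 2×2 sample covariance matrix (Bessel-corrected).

Step 1 — column means:
  mean(X_1) = (7 + 8 + 5 + 4 + 4 + 5) / 6 = 33/6 = 5.5
  mean(X_2) = (2 + 6 + 5 + 5 + 5 + 8) / 6 = 31/6 = 5.1667

Step 2 — sample covariance S[i,j] = (1/(n-1)) · Σ_k (x_{k,i} - mean_i) · (x_{k,j} - mean_j), with n-1 = 5.
  S[X_1,X_1] = ((1.5)·(1.5) + (2.5)·(2.5) + (-0.5)·(-0.5) + (-1.5)·(-1.5) + (-1.5)·(-1.5) + (-0.5)·(-0.5)) / 5 = 13.5/5 = 2.7
  S[X_1,X_2] = ((1.5)·(-3.1667) + (2.5)·(0.8333) + (-0.5)·(-0.1667) + (-1.5)·(-0.1667) + (-1.5)·(-0.1667) + (-0.5)·(2.8333)) / 5 = -3.5/5 = -0.7
  S[X_2,X_2] = ((-3.1667)·(-3.1667) + (0.8333)·(0.8333) + (-0.1667)·(-0.1667) + (-0.1667)·(-0.1667) + (-0.1667)·(-0.1667) + (2.8333)·(2.8333)) / 5 = 18.8333/5 = 3.7667

S is symmetric (S[j,i] = S[i,j]). Assembling:

S = [[2.7, -0.7],
 [-0.7, 3.7667]]


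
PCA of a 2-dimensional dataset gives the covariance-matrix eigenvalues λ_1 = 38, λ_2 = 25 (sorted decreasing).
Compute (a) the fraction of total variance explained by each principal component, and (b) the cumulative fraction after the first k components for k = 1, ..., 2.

Step 1 — total variance = trace(Sigma) = Σ λ_i = 38 + 25 = 63.

Step 2 — fraction explained by component i = λ_i / Σ λ:
  PC1: 38/63 = 0.6032
  PC2: 25/63 = 0.3968

Step 3 — cumulative fraction after k components = (λ_1 + ... + λ_k) / Σ λ:
  k = 1: 38/63 = 0.6032
  k = 2: (38 + 25)/63 = 63/63 = 1

Summary (fraction, with percent):

explained: PC1 0.6032 (60.32%), PC2 0.3968 (39.68%);  cumulative: 0.6032, 1


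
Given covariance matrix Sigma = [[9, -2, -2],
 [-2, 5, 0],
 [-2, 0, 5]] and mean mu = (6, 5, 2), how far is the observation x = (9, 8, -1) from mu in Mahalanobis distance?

Step 1 — centre the observation: (x - mu) = (3, 3, -3).

Step 2 — invert Sigma (cofactor / det for 3×3, or solve directly):
  Sigma^{-1} = [[0.1351, 0.0541, 0.0541],
 [0.0541, 0.2216, 0.0216],
 [0.0541, 0.0216, 0.2216]].

Step 3 — form the quadratic (x - mu)^T · Sigma^{-1} · (x - mu):
  Sigma^{-1} · (x - mu) = (0.4054, 0.7622, -0.4378).
  (x - mu)^T · [Sigma^{-1} · (x - mu)] = (3)·(0.4054) + (3)·(0.7622) + (-3)·(-0.4378) = 4.8162.

Step 4 — take square root: d = √(4.8162) ≈ 2.1946.

d(x, mu) = √(4.8162) ≈ 2.1946


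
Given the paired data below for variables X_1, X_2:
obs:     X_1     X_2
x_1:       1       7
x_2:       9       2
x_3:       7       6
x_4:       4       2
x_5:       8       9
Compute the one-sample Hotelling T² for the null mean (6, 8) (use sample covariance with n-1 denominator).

Step 1 — sample mean vector:
  mean(X_1) = (1 + 9 + 7 + 4 + 8) / 5 = 29/5 = 5.8
  mean(X_2) = (7 + 2 + 6 + 2 + 9) / 5 = 26/5 = 5.2
  x̄ = (5.8, 5.2),  deviation x̄ - mu_0 = (5.8, 5.2) - (6, 8) = (-0.2, -2.8).

Step 2 — sample covariance matrix, S[i,j] = (1/(n-1)) · Σ_k (x_{k,i} - mean_i) · (x_{k,j} - mean_j), divisor n-1 = 4:
  S[X_1,X_1] = ((-4.8)·(-4.8) + (3.2)·(3.2) + (1.2)·(1.2) + (-1.8)·(-1.8) + (2.2)·(2.2)) / 4 = 42.8/4 = 10.7
  S[X_1,X_2] = ((-4.8)·(1.8) + (3.2)·(-3.2) + (1.2)·(0.8) + (-1.8)·(-3.2) + (2.2)·(3.8)) / 4 = -3.8/4 = -0.95
  S[X_2,X_2] = ((1.8)·(1.8) + (-3.2)·(-3.2) + (0.8)·(0.8) + (-3.2)·(-3.2) + (3.8)·(3.8)) / 4 = 38.8/4 = 9.7
  S = [[10.7, -0.95],
 [-0.95, 9.7]].

Step 3 — invert S. det(S) = 10.7·9.7 - (-0.95)² = 102.8875.
  S^{-1} = (1/det) · [[d, -b], [-b, a]] = [[0.0943, 0.0092],
 [0.0092, 0.104]].

Step 4 — quadratic form (x̄ - mu_0)^T · S^{-1} · (x̄ - mu_0):
  S^{-1} · (x̄ - mu_0) = (-0.0447, -0.293),
  (x̄ - mu_0)^T · [...] = (-0.2)·(-0.0447) + (-2.8)·(-0.293) = 0.8294.

Step 5 — scale by n: T² = 5 · 0.8294 = 4.1472.

T² ≈ 4.1472


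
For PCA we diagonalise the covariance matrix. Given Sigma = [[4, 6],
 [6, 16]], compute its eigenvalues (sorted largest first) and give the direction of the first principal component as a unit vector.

Step 1 — characteristic polynomial of 2×2 Sigma:
  det(Sigma - λI) = λ² - trace · λ + det = 0.
  trace = 4 + 16 = 20, det = 4·16 - (6)² = 28.
Step 2 — discriminant:
  Δ = trace² - 4·det = 400 - 112 = 288.
Step 3 — eigenvalues:
  λ = (trace ± √Δ)/2 = (20 ± 16.9706)/2,
  λ_1 = 18.4853,  λ_2 = 1.5147.

Step 4 — unit eigenvector for λ_1: solve (Sigma - λ_1 I)v = 0. First row:
  (4 - 18.4853)·v_x + (6)·v_y = 0, i.e. (-14.4853)·v_x + (6)·v_y = 0,
  so v ∝ (b, λ_1 - a) = (6, 14.4853) = u.
  ||u|| = √((6)² + (14.4853)²) = √(245.8234) ≈ 15.6788,
  v_1 = u/||u|| ≈ (0.3827, 0.9239) (||v_1|| = 1).

λ_1 = 18.4853,  λ_2 = 1.5147;  v_1 ≈ (0.3827, 0.9239)


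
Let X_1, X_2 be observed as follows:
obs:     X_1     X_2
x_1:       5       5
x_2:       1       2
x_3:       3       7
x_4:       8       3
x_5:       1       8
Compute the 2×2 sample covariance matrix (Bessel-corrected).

Step 1 — column means:
  mean(X_1) = (5 + 1 + 3 + 8 + 1) / 5 = 18/5 = 3.6
  mean(X_2) = (5 + 2 + 7 + 3 + 8) / 5 = 25/5 = 5

Step 2 — sample covariance S[i,j] = (1/(n-1)) · Σ_k (x_{k,i} - mean_i) · (x_{k,j} - mean_j), with n-1 = 4.
  S[X_1,X_1] = ((1.4)·(1.4) + (-2.6)·(-2.6) + (-0.6)·(-0.6) + (4.4)·(4.4) + (-2.6)·(-2.6)) / 4 = 35.2/4 = 8.8
  S[X_1,X_2] = ((1.4)·(0) + (-2.6)·(-3) + (-0.6)·(2) + (4.4)·(-2) + (-2.6)·(3)) / 4 = -10/4 = -2.5
  S[X_2,X_2] = ((0)·(0) + (-3)·(-3) + (2)·(2) + (-2)·(-2) + (3)·(3)) / 4 = 26/4 = 6.5

S is symmetric (S[j,i] = S[i,j]). Assembling:

S = [[8.8, -2.5],
 [-2.5, 6.5]]


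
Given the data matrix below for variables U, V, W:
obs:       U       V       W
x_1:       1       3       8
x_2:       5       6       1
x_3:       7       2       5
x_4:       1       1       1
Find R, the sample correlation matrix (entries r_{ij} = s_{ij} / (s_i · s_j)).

Step 1 — column means:
  mean(U) = (1 + 5 + 7 + 1) / 4 = 14/4 = 3.5
  mean(V) = (3 + 6 + 2 + 1) / 4 = 12/4 = 3
  mean(W) = (8 + 1 + 5 + 1) / 4 = 15/4 = 3.75

Step 2 — sample variances and covariances s[i,j] = (1/(n-1)) · Σ_k (x_{k,i} - mean_i) · (x_{k,j} - mean_j), with n-1 = 3:
  s[U,U] = ((-2.5)·(-2.5) + (1.5)·(1.5) + (3.5)·(3.5) + (-2.5)·(-2.5)) / 3 = 27/3 = 9
  s[U,V] = ((-2.5)·(0) + (1.5)·(3) + (3.5)·(-1) + (-2.5)·(-2)) / 3 = 6/3 = 2
  s[U,W] = ((-2.5)·(4.25) + (1.5)·(-2.75) + (3.5)·(1.25) + (-2.5)·(-2.75)) / 3 = -3.5/3 = -1.1667
  s[V,V] = ((0)·(0) + (3)·(3) + (-1)·(-1) + (-2)·(-2)) / 3 = 14/3 = 4.6667
  s[V,W] = ((0)·(4.25) + (3)·(-2.75) + (-1)·(1.25) + (-2)·(-2.75)) / 3 = -4/3 = -1.3333
  s[W,W] = ((4.25)·(4.25) + (-2.75)·(-2.75) + (1.25)·(1.25) + (-2.75)·(-2.75)) / 3 = 34.75/3 = 11.5833
  Sample standard deviations s_i = √(s[i,i]):
  s(U) = √(9) = 3
  s(V) = √(4.6667) = 2.1602
  s(W) = √(11.5833) = 3.4034

Step 3 — r_{ij} = s_{ij} / (s_i · s_j):
  r[U,U] = 1 (diagonal).
  r[U,V] = 2 / (3 · 2.1602) = 2 / 6.4807 = 0.3086
  r[U,W] = -1.1667 / (3 · 3.4034) = -1.1667 / 10.2103 = -0.1143
  r[V,V] = 1 (diagonal).
  r[V,W] = -1.3333 / (2.1602 · 3.4034) = -1.3333 / 7.3522 = -0.1814
  r[W,W] = 1 (diagonal).

R is symmetric with unit diagonal. Assembling:

R = [[1, 0.3086, -0.1143],
 [0.3086, 1, -0.1814],
 [-0.1143, -0.1814, 1]]


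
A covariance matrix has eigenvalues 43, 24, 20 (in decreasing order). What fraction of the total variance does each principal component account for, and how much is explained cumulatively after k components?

Step 1 — total variance = trace(Sigma) = Σ λ_i = 43 + 24 + 20 = 87.

Step 2 — fraction explained by component i = λ_i / Σ λ:
  PC1: 43/87 = 0.4943
  PC2: 24/87 = 0.2759
  PC3: 20/87 = 0.2299

Step 3 — cumulative fraction after k components = (λ_1 + ... + λ_k) / Σ λ:
  k = 1: 43/87 = 0.4943
  k = 2: (43 + 24)/87 = 67/87 = 0.7701
  k = 3: (43 + 24 + 20)/87 = 87/87 = 1

Summary (fraction, with percent):

explained: PC1 0.4943 (49.43%), PC2 0.2759 (27.59%), PC3 0.2299 (22.99%);  cumulative: 0.4943, 0.7701, 1


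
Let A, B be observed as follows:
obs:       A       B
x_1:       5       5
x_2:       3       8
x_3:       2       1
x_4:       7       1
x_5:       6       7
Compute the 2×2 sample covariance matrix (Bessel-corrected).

Step 1 — column means:
  mean(A) = (5 + 3 + 2 + 7 + 6) / 5 = 23/5 = 4.6
  mean(B) = (5 + 8 + 1 + 1 + 7) / 5 = 22/5 = 4.4

Step 2 — sample covariance S[i,j] = (1/(n-1)) · Σ_k (x_{k,i} - mean_i) · (x_{k,j} - mean_j), with n-1 = 4.
  S[A,A] = ((0.4)·(0.4) + (-1.6)·(-1.6) + (-2.6)·(-2.6) + (2.4)·(2.4) + (1.4)·(1.4)) / 4 = 17.2/4 = 4.3
  S[A,B] = ((0.4)·(0.6) + (-1.6)·(3.6) + (-2.6)·(-3.4) + (2.4)·(-3.4) + (1.4)·(2.6)) / 4 = -1.2/4 = -0.3
  S[B,B] = ((0.6)·(0.6) + (3.6)·(3.6) + (-3.4)·(-3.4) + (-3.4)·(-3.4) + (2.6)·(2.6)) / 4 = 43.2/4 = 10.8

S is symmetric (S[j,i] = S[i,j]). Assembling:

S = [[4.3, -0.3],
 [-0.3, 10.8]]


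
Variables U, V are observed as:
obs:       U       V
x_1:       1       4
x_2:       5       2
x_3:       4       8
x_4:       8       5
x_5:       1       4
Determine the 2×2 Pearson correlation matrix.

Step 1 — column means:
  mean(U) = (1 + 5 + 4 + 8 + 1) / 5 = 19/5 = 3.8
  mean(V) = (4 + 2 + 8 + 5 + 4) / 5 = 23/5 = 4.6

Step 2 — sample variances and covariances s[i,j] = (1/(n-1)) · Σ_k (x_{k,i} - mean_i) · (x_{k,j} - mean_j), with n-1 = 4:
  s[U,U] = ((-2.8)·(-2.8) + (1.2)·(1.2) + (0.2)·(0.2) + (4.2)·(4.2) + (-2.8)·(-2.8)) / 4 = 34.8/4 = 8.7
  s[U,V] = ((-2.8)·(-0.6) + (1.2)·(-2.6) + (0.2)·(3.4) + (4.2)·(0.4) + (-2.8)·(-0.6)) / 4 = 2.6/4 = 0.65
  s[V,V] = ((-0.6)·(-0.6) + (-2.6)·(-2.6) + (3.4)·(3.4) + (0.4)·(0.4) + (-0.6)·(-0.6)) / 4 = 19.2/4 = 4.8
  Sample standard deviations s_i = √(s[i,i]):
  s(U) = √(8.7) = 2.9496
  s(V) = √(4.8) = 2.1909

Step 3 — r_{ij} = s_{ij} / (s_i · s_j):
  r[U,U] = 1 (diagonal).
  r[U,V] = 0.65 / (2.9496 · 2.1909) = 0.65 / 6.4622 = 0.1006
  r[V,V] = 1 (diagonal).

R is symmetric with unit diagonal. Assembling:

R = [[1, 0.1006],
 [0.1006, 1]]


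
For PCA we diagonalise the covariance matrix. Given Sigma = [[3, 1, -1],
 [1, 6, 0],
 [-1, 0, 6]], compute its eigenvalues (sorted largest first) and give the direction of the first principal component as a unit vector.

Step 1 — characteristic polynomial p(λ) = det(λI - Sigma) = λ³ - tr·λ² + c_1·λ - det, where tr = trace, c_1 = sum of the principal 2×2 minors, det = det(Sigma):
  tr = 3 + 6 + 6 = 15,
  c_1 = (3·6 - (1)²) + (3·6 - (-1)²) + (6·6 - (0)²) = 17 + 17 + 36 = 70,
  det = 3·(6·6 - (0)²) - (1)·((1)·6 - (0)·(-1)) + (-1)·((1)·(0) - 6·(-1)) = 3·(36) - (1)·(6) + (-1)·(6) = 96.
  So p(λ) = λ³ - 15λ² + 70λ - 96.
Step 2 — look for an integer root (rational root theorem: any rational root is an integer divisor of 96). Testing λ = 6:
  p(6) = 216 - 540 + 420 - 96 = 0  ✓
  Dividing out (λ - 6): p(λ) = (λ - 6)(λ² - 9λ + 16).
Step 3 — remaining eigenvalues from the quadratic λ² - 9λ + 16 = 0:
  Δ = 9² - 4·16 = 81 - 64 = 17,  λ = (9 ± √17)/2 = (9 ± 4.1231)/2 ≈ 6.5616 or 2.4384.
  Sorted: λ_1 = 6.5616,  λ_2 = 6,  λ_3 = 2.4384  (check: sum = 15 = tr ✓).

Step 4 — unit eigenvector for λ_1 ≈ 6.5616: v spans the null space of (Sigma - λ_1 I), whose rows are
  r_1 = (-3.5616, 1, -1),  r_2 = (1, -0.5616, 0),  r_3 = (-1, 0, -0.5616).
  v is orthogonal to every row, so take v ∝ r_1 × r_2 = ((1)·(0) - (-1)·(-0.5616), (-1)·(1) - (-3.5616)·(0), (-3.5616)·(-0.5616) - (1)·(1)) ≈ (-0.5616, -1, 1).
  Rescale (multiply by -1 so the first nonzero entry is positive): u = (0.5616, 1, -1).
  ||u|| = √((0.5616)² + (1)² + (-1)²) = √(2.3153) ≈ 1.5216,  v_1 = u/||u|| ≈ (0.369, 0.6572, -0.6572) (||v_1|| = 1).

λ_1 = 6.5616,  λ_2 = 6,  λ_3 = 2.4384;  v_1 ≈ (0.369, 0.6572, -0.6572)


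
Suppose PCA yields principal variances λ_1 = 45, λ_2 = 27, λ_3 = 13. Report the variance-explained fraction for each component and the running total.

Step 1 — total variance = trace(Sigma) = Σ λ_i = 45 + 27 + 13 = 85.

Step 2 — fraction explained by component i = λ_i / Σ λ:
  PC1: 45/85 = 0.5294
  PC2: 27/85 = 0.3176
  PC3: 13/85 = 0.1529

Step 3 — cumulative fraction after k components = (λ_1 + ... + λ_k) / Σ λ:
  k = 1: 45/85 = 0.5294
  k = 2: (45 + 27)/85 = 72/85 = 0.8471
  k = 3: (45 + 27 + 13)/85 = 85/85 = 1

Summary (fraction, with percent):

explained: PC1 0.5294 (52.94%), PC2 0.3176 (31.76%), PC3 0.1529 (15.29%);  cumulative: 0.5294, 0.8471, 1


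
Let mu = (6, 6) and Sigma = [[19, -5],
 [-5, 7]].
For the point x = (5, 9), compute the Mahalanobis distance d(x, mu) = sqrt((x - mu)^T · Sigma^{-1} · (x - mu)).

Step 1 — centre the observation: (x - mu) = (-1, 3).

Step 2 — invert Sigma. det(Sigma) = 19·7 - (-5)² = 108.
  Sigma^{-1} = (1/det) · [[d, -b], [-b, a]] = [[0.0648, 0.0463],
 [0.0463, 0.1759]].

Step 3 — form the quadratic (x - mu)^T · Sigma^{-1} · (x - mu):
  Sigma^{-1} · (x - mu) = (0.0741, 0.4815).
  (x - mu)^T · [Sigma^{-1} · (x - mu)] = (-1)·(0.0741) + (3)·(0.4815) = 1.3704.

Step 4 — take square root: d = √(1.3704) ≈ 1.1706.

d(x, mu) = √(1.3704) ≈ 1.1706


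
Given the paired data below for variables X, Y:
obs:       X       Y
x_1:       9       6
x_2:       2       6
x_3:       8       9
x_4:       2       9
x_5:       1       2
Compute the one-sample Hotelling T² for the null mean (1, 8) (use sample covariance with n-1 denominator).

Step 1 — sample mean vector:
  mean(X) = (9 + 2 + 8 + 2 + 1) / 5 = 22/5 = 4.4
  mean(Y) = (6 + 6 + 9 + 9 + 2) / 5 = 32/5 = 6.4
  x̄ = (4.4, 6.4),  deviation x̄ - mu_0 = (4.4, 6.4) - (1, 8) = (3.4, -1.6).

Step 2 — sample covariance matrix, S[i,j] = (1/(n-1)) · Σ_k (x_{k,i} - mean_i) · (x_{k,j} - mean_j), divisor n-1 = 4:
  S[X,X] = ((4.6)·(4.6) + (-2.4)·(-2.4) + (3.6)·(3.6) + (-2.4)·(-2.4) + (-3.4)·(-3.4)) / 4 = 57.2/4 = 14.3
  S[X,Y] = ((4.6)·(-0.4) + (-2.4)·(-0.4) + (3.6)·(2.6) + (-2.4)·(2.6) + (-3.4)·(-4.4)) / 4 = 17.2/4 = 4.3
  S[Y,Y] = ((-0.4)·(-0.4) + (-0.4)·(-0.4) + (2.6)·(2.6) + (2.6)·(2.6) + (-4.4)·(-4.4)) / 4 = 33.2/4 = 8.3
  S = [[14.3, 4.3],
 [4.3, 8.3]].

Step 3 — invert S. det(S) = 14.3·8.3 - (4.3)² = 100.2.
  S^{-1} = (1/det) · [[d, -b], [-b, a]] = [[0.0828, -0.0429],
 [-0.0429, 0.1427]].

Step 4 — quadratic form (x̄ - mu_0)^T · S^{-1} · (x̄ - mu_0):
  S^{-1} · (x̄ - mu_0) = (0.3503, -0.3743),
  (x̄ - mu_0)^T · [...] = (3.4)·(0.3503) + (-1.6)·(-0.3743) = 1.7898.

Step 5 — scale by n: T² = 5 · 1.7898 = 8.9491.

T² ≈ 8.9491


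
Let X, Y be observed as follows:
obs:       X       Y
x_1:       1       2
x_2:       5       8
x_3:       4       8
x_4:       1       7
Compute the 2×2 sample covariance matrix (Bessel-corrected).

Step 1 — column means:
  mean(X) = (1 + 5 + 4 + 1) / 4 = 11/4 = 2.75
  mean(Y) = (2 + 8 + 8 + 7) / 4 = 25/4 = 6.25

Step 2 — sample covariance S[i,j] = (1/(n-1)) · Σ_k (x_{k,i} - mean_i) · (x_{k,j} - mean_j), with n-1 = 3.
  S[X,X] = ((-1.75)·(-1.75) + (2.25)·(2.25) + (1.25)·(1.25) + (-1.75)·(-1.75)) / 3 = 12.75/3 = 4.25
  S[X,Y] = ((-1.75)·(-4.25) + (2.25)·(1.75) + (1.25)·(1.75) + (-1.75)·(0.75)) / 3 = 12.25/3 = 4.0833
  S[Y,Y] = ((-4.25)·(-4.25) + (1.75)·(1.75) + (1.75)·(1.75) + (0.75)·(0.75)) / 3 = 24.75/3 = 8.25

S is symmetric (S[j,i] = S[i,j]). Assembling:

S = [[4.25, 4.0833],
 [4.0833, 8.25]]
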